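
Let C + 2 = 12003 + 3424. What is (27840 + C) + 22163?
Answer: 65428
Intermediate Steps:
C = 15425 (C = -2 + (12003 + 3424) = -2 + 15427 = 15425)
(27840 + C) + 22163 = (27840 + 15425) + 22163 = 43265 + 22163 = 65428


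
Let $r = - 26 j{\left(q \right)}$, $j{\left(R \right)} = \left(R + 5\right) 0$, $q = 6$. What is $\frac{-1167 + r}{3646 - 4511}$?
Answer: $\frac{1167}{865} \approx 1.3491$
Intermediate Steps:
$j{\left(R \right)} = 0$ ($j{\left(R \right)} = \left(5 + R\right) 0 = 0$)
$r = 0$ ($r = \left(-26\right) 0 = 0$)
$\frac{-1167 + r}{3646 - 4511} = \frac{-1167 + 0}{3646 - 4511} = - \frac{1167}{-865} = \left(-1167\right) \left(- \frac{1}{865}\right) = \frac{1167}{865}$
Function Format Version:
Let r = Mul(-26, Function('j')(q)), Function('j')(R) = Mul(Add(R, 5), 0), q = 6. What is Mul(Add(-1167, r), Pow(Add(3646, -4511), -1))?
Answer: Rational(1167, 865) ≈ 1.3491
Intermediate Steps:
Function('j')(R) = 0 (Function('j')(R) = Mul(Add(5, R), 0) = 0)
r = 0 (r = Mul(-26, 0) = 0)
Mul(Add(-1167, r), Pow(Add(3646, -4511), -1)) = Mul(Add(-1167, 0), Pow(Add(3646, -4511), -1)) = Mul(-1167, Pow(-865, -1)) = Mul(-1167, Rational(-1, 865)) = Rational(1167, 865)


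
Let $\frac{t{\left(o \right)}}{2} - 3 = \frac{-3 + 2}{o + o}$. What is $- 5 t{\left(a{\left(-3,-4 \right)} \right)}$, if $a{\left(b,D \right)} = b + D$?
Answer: $- \frac{215}{7} \approx -30.714$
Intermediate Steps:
$a{\left(b,D \right)} = D + b$
$t{\left(o \right)} = 6 - \frac{1}{o}$ ($t{\left(o \right)} = 6 + 2 \frac{-3 + 2}{o + o} = 6 + 2 \left(- \frac{1}{2 o}\right) = 6 - \frac{1}{o}$)
$- 5 t{\left(a{\left(-3,-4 \right)} \right)} = - 5 \left(6 - \frac{1}{-4 - 3}\right) = - 5 \left(6 - \frac{1}{-7}\right) = - 5 \left(6 - - \frac{1}{7}\right) = - 5 \left(6 + \frac{1}{7}\right) = \left(-5\right) \frac{43}{7} = - \frac{215}{7}$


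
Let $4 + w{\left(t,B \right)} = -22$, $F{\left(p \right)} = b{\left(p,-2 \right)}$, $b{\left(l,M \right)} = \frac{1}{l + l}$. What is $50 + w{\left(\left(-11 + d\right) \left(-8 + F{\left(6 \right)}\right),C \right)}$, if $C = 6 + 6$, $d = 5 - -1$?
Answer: $24$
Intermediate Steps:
$b{\left(l,M \right)} = \frac{1}{2 l}$
$F{\left(p \right)} = \frac{1}{2 p}$
$d = 6$ ($d = 5 + 1 = 6$)
$C = 12$
$w{\left(t,B \right)} = -26$ ($w{\left(t,B \right)} = -4 - 22 = -26$)
$50 + w{\left(\left(-11 + d\right) \left(-8 + F{\left(6 \right)}\right),C \right)} = 50 - 26 = 24$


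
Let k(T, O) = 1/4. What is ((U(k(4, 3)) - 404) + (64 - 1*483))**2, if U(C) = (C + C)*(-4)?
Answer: 680625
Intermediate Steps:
k(T, O) = 1/4
U(C) = -8*C (U(C) = (2*C)*(-4) = -8*C)
((U(k(4, 3)) - 404) + (64 - 1*483))**2 = ((-8*1/4 - 404) + (64 - 1*483))**2 = ((-2 - 404) + (64 - 483))**2 = (-406 - 419)**2 = (-825)**2 = 680625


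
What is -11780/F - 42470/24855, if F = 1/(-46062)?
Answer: 2697316091066/4971 ≈ 5.4261e+8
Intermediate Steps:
F = -1/46062 ≈ -2.1710e-5
-11780/F - 42470/24855 = -11780/(-1/46062) - 42470/24855 = -11780*(-46062) - 42470*1/24855 = 542610360 - 8494/4971 = 2697316091066/4971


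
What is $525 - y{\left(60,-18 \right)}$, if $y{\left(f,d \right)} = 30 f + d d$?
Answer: $-1599$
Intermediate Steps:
$y{\left(f,d \right)} = d^{2} + 30 f$ ($y{\left(f,d \right)} = 30 f + d^{2} = d^{2} + 30 f$)
$525 - y{\left(60,-18 \right)} = 525 - \left(\left(-18\right)^{2} + 30 \cdot 60\right) = 525 - \left(324 + 1800\right) = 525 - 2124 = -1599$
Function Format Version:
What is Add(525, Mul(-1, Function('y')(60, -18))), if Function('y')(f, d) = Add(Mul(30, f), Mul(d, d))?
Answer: -1599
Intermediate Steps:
Function('y')(f, d) = Add(Pow(d, 2), Mul(30, f)) (Function('y')(f, d) = Add(Mul(30, f), Pow(d, 2)) = Add(Pow(d, 2), Mul(30, f)))
Add(525, Mul(-1, Function('y')(60, -18))) = Add(525, Mul(-1, Add(Pow(-18, 2), Mul(30, 60)))) = Add(525, Mul(-1, Add(324, 1800))) = Add(525, Mul(-1, 2124)) = Add(525, -2124) = -1599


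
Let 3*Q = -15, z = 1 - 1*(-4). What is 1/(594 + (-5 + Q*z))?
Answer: 1/564 ≈ 0.0017731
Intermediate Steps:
z = 5 (z = 1 + 4 = 5)
Q = -5 (Q = (1/3)*(-15) = -5)
1/(594 + (-5 + Q*z)) = 1/(594 + (-5 - 5*5)) = 1/(594 + (-5 - 25)) = 1/(594 - 30) = 1/564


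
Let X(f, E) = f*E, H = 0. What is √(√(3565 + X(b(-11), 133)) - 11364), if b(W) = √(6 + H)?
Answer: √(-11364 + √(3565 + 133*√6)) ≈ 106.31*I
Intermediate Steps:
b(W) = √6 (b(W) = √(6 + 0) = √6)
X(f, E) = E*f
√(√(3565 + X(b(-11), 133)) - 11364) = √(√(3565 + 133*√6) - 11364) = √(-11364 + √(3565 + 133*√6))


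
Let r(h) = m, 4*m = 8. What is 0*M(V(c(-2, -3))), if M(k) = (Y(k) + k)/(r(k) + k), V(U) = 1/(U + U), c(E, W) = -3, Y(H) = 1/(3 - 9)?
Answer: 0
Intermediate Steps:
Y(H) = -⅙ (Y(H) = 1/(-6) = -⅙)
V(U) = 1/(2*U)
m = 2 (m = (¼)*8 = 2)
r(h) = 2
M(k) = (-⅙ + k)/(2 + k)
0*M(V(c(-2, -3))) = 0*((-⅙ + (½)/(-3))/(2 + (½)/(-3))) = 0*((-⅙ + (½)*(-⅓))/(2 + (½)*(-⅓))) = 0*((-⅙ - ⅙)/(2 - ⅙)) = 0*(-⅓/(11/6)) = 0*((6/11)*(-⅓)) = 0*(-2/11) = 0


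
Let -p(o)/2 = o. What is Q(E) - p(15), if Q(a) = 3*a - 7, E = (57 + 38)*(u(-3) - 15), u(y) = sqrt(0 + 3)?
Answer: -4252 + 285*sqrt(3) ≈ -3758.4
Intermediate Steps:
u(y) = sqrt(3)
p(o) = -2*o
E = -1425 + 95*sqrt(3) (E = (57 + 38)*(sqrt(3) - 15) = 95*(-15 + sqrt(3)) = -1425 + 95*sqrt(3) ≈ -1260.5)
Q(a) = -7 + 3*a
Q(E) - p(15) = (-7 + 3*(-1425 + 95*sqrt(3))) - (-2)*15 = (-7 + (-4275 + 285*sqrt(3))) - 1*(-30) = (-4282 + 285*sqrt(3)) + 30 = -4252 + 285*sqrt(3)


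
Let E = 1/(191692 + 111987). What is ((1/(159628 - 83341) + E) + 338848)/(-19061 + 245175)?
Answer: 126613068545585/84489173256831 ≈ 1.4986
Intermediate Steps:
E = 1/303679 ≈ 3.2929e-6
((1/(159628 - 83341) + E) + 338848)/(-19061 + 245175) = ((1/(159628 - 83341) + 1/303679) + 338848)/(-19061 + 245175) = ((1/76287 + 1/303679) + 338848)/226114 = ((1/76287 + 1/303679) + 338848)*(1/226114) = (379966/23166759873 + 338848)*(1/226114) = (7850010249826270/23166759873)*(1/226114) = 126613068545585/84489173256831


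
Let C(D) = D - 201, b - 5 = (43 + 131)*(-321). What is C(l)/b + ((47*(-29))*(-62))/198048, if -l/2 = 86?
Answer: 2396723749/5530391376 ≈ 0.43337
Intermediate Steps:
l = -172 (l = -2*86 = -172)
b = -55849 (b = 5 + (43 + 131)*(-321) = 5 + 174*(-321) = 5 - 55854 = -55849)
C(D) = -201 + D
C(l)/b + ((47*(-29))*(-62))/198048 = (-201 - 172)/(-55849) + ((47*(-29))*(-62))/198048 = -373*(-1/55849) - 1363*(-62)*(1/198048) = 373/55849 + 84506*(1/198048) = 373/55849 + 42253/99024 = 2396723749/5530391376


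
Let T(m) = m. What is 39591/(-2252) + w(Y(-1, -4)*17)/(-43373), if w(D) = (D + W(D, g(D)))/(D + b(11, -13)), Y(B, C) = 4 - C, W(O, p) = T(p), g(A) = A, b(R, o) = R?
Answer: -252426137665/14358371412 ≈ -17.580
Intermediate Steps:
W(O, p) = p
w(D) = 2*D/(11 + D) (w(D) = (D + D)/(D + 11) = (2*D)/(11 + D) = 2*D/(11 + D))
39591/(-2252) + w(Y(-1, -4)*17)/(-43373) = 39591/(-2252) + (2*((4 - 1*(-4))*17)/(11 + (4 - 1*(-4))*17))/(-43373) = 39591*(-1/2252) + (2*((4 + 4)*17)/(11 + (4 + 4)*17))*(-1/43373) = -39591/2252 + (2*(8*17)/(11 + 8*17))*(-1/43373) = -39591/2252 + (2*136/(11 + 136))*(-1/43373) = -39591/2252 + (2*136/147)*(-1/43373) = -39591/2252 + (2*136*(1/147))*(-1/43373) = -39591/2252 + (272/147)*(-1/43373) = -39591/2252 - 272/6375831 = -252426137665/14358371412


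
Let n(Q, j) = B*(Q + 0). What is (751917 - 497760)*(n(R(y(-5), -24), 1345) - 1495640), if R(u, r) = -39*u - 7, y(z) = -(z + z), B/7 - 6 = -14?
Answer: -374476957056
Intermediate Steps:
B = -56 (B = 42 + 7*(-14) = 42 - 98 = -56)
y(z) = -2*z
R(u, r) = -7 - 39*u
n(Q, j) = -56*Q (n(Q, j) = -56*(Q + 0) = -56*Q)
(751917 - 497760)*(n(R(y(-5), -24), 1345) - 1495640) = (751917 - 497760)*(-56*(-7 - (-78)*(-5)) - 1495640) = 254157*(-56*(-7 - 39*10) - 1495640) = 254157*(-56*(-7 - 390) - 1495640) = 254157*(-56*(-397) - 1495640) = 254157*(22232 - 1495640) = 254157*(-1473408) = -374476957056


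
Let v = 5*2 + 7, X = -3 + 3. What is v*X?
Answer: 0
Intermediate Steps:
X = 0
v = 17 (v = 10 + 7 = 17)
v*X = 17*0 = 0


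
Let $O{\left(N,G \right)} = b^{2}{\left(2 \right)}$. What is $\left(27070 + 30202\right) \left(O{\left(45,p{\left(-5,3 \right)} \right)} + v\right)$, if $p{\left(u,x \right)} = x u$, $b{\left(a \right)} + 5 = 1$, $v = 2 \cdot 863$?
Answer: $99767824$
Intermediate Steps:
$v = 1726$
$b{\left(a \right)} = -4$ ($b{\left(a \right)} = -5 + 1 = -4$)
$p{\left(u,x \right)} = u x$
$O{\left(N,G \right)} = 16$ ($O{\left(N,G \right)} = \left(-4\right)^{2} = 16$)
$\left(27070 + 30202\right) \left(O{\left(45,p{\left(-5,3 \right)} \right)} + v\right) = \left(27070 + 30202\right) \left(16 + 1726\right) = 57272 \cdot 1742 = 99767824$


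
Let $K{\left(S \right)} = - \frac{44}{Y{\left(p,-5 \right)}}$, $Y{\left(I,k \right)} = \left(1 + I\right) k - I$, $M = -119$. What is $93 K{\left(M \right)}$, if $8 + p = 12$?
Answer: $\frac{4092}{29} \approx 141.1$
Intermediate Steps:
$p = 4$ ($p = -8 + 12 = 4$)
$Y{\left(I,k \right)} = - I + k \left(1 + I\right)$ ($Y{\left(I,k \right)} = k \left(1 + I\right) - I = - I + k \left(1 + I\right)$)
$K{\left(S \right)} = \frac{44}{29}$ ($K{\left(S \right)} = - \frac{44}{-5 - 4 + 4 \left(-5\right)} = - \frac{44}{-5 - 4 - 20} = - \frac{44}{-29} = \left(-44\right) \left(- \frac{1}{29}\right) = \frac{44}{29}$)
$93 K{\left(M \right)} = 93 \cdot \frac{44}{29} = \frac{4092}{29}$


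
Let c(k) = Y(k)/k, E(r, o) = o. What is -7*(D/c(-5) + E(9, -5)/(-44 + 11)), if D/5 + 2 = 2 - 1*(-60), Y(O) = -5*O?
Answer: 13825/33 ≈ 418.94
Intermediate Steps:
c(k) = -5 (c(k) = (-5*k)/k = -5)
D = 300 (D = -10 + 5*(2 - 1*(-60)) = -10 + 5*(2 + 60) = -10 + 5*62 = -10 + 310 = 300)
-7*(D/c(-5) + E(9, -5)/(-44 + 11)) = -7*(300/(-5) - 5/(-44 + 11)) = -7*(300*(-1/5) - 5/(-33)) = -7*(-60 - 5*(-1/33)) = -7*(-60 + 5/33) = -7*(-1975/33) = 13825/33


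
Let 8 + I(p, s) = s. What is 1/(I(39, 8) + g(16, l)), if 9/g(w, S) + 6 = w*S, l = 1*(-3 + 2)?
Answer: -22/9 ≈ -2.4444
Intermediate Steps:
I(p, s) = -8 + s
l = -1 (l = 1*(-1) = -1)
g(w, S) = 9/(-6 + S*w) (g(w, S) = 9/(-6 + w*S) = 9/(-6 + S*w))
1/(I(39, 8) + g(16, l)) = 1/((-8 + 8) + 9/(-6 - 1*16)) = 1/(0 + 9/(-6 - 16)) = 1/(0 + 9/(-22)) = 1/(0 + 9*(-1/22)) = 1/(0 - 9/22) = 1/(-9/22) = -22/9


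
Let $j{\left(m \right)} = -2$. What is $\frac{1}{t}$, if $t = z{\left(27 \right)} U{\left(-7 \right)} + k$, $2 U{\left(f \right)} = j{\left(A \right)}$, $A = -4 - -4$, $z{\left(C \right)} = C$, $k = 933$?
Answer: $\frac{1}{906} \approx 0.0011038$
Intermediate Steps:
$A = 0$ ($A = -4 + 4 = 0$)
$U{\left(f \right)} = -1$ ($U{\left(f \right)} = \frac{1}{2} \left(-2\right) = -1$)
$t = 906$ ($t = 27 \left(-1\right) + 933 = -27 + 933 = 906$)
$\frac{1}{t} = \frac{1}{906}$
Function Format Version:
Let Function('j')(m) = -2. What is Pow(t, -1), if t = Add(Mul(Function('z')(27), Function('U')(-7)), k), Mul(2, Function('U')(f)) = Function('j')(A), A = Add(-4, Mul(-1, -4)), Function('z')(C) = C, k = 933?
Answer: Rational(1, 906) ≈ 0.0011038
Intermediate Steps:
A = 0 (A = Add(-4, 4) = 0)
Function('U')(f) = -1 (Function('U')(f) = Mul(Rational(1, 2), -2) = -1)
t = 906 (t = Add(Mul(27, -1), 933) = Add(-27, 933) = 906)
Pow(t, -1) = Pow(906, -1) = Rational(1, 906)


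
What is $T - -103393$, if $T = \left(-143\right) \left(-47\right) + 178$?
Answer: $110292$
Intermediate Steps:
$T = 6899$ ($T = 6721 + 178 = 6899$)
$T - -103393 = 6899 - -103393 = 6899 + 103393 = 110292$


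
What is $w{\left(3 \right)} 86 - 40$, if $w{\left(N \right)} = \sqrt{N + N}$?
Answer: $-40 + 86 \sqrt{6} \approx 170.66$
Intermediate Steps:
$w{\left(N \right)} = \sqrt{2} \sqrt{N}$ ($w{\left(N \right)} = \sqrt{2 N} = \sqrt{2} \sqrt{N}$)
$w{\left(3 \right)} 86 - 40 = \sqrt{2} \sqrt{3} \cdot 86 - 40 = \sqrt{6} \cdot 86 - 40 = 86 \sqrt{6} - 40 = -40 + 86 \sqrt{6}$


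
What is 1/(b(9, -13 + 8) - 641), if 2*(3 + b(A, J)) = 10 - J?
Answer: -2/1273 ≈ -0.0015711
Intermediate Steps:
b(A, J) = 2 - J/2 (b(A, J) = -3 + (10 - J)/2 = -3 + (5 - J/2) = 2 - J/2)
1/(b(9, -13 + 8) - 641) = 1/((2 - (-13 + 8)/2) - 641) = 1/((2 - ½*(-5)) - 641) = 1/((2 + 5/2) - 641) = 1/(9/2 - 641) = 1/(-1273/2) = -2/1273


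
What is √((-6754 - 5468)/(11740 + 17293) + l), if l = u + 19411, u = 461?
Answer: 3*√1861117089698/29033 ≈ 140.97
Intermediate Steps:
l = 19872 (l = 461 + 19411 = 19872)
√((-6754 - 5468)/(11740 + 17293) + l) = √((-6754 - 5468)/(11740 + 17293) + 19872) = √(-12222/29033 + 19872) = √(576931554/29033) = 3*√1861117089698/29033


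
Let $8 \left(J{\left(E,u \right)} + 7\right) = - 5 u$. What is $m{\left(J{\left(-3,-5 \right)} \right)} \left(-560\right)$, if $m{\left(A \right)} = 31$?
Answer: $-17360$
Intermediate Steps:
$J{\left(E,u \right)} = -7 - \frac{5 u}{8}$ ($J{\left(E,u \right)} = -7 + \frac{\left(-5\right) u}{8} = -7 - \frac{5 u}{8}$)
$m{\left(J{\left(-3,-5 \right)} \right)} \left(-560\right) = 31 \left(-560\right) = -17360$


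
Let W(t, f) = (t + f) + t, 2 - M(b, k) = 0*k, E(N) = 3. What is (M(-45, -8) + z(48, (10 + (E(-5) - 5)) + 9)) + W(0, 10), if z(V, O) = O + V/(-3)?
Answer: 13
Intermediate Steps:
M(b, k) = 2 (M(b, k) = 2 - 0*k = 2 - 1*0 = 2 + 0 = 2)
W(t, f) = f + 2*t (W(t, f) = (f + t) + t = f + 2*t)
z(V, O) = O - V/3 (z(V, O) = O + V*(-1/3) = O - V/3)
(M(-45, -8) + z(48, (10 + (E(-5) - 5)) + 9)) + W(0, 10) = (2 + (((10 + (3 - 5)) + 9) - 1/3*48)) + (10 + 2*0) = (2 + (((10 - 2) + 9) - 16)) + (10 + 0) = (2 + ((8 + 9) - 16)) + 10 = (2 + (17 - 16)) + 10 = (2 + 1) + 10 = 3 + 10 = 13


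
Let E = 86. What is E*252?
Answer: 21672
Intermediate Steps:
E*252 = 86*252 = 21672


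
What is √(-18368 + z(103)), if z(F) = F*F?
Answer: I*√7759 ≈ 88.085*I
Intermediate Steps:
z(F) = F²
√(-18368 + z(103)) = √(-18368 + 103²) = √(-18368 + 10609) = √(-7759) = I*√7759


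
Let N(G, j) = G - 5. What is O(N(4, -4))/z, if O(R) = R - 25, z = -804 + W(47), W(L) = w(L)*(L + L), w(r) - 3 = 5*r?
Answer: -13/10784 ≈ -0.0012055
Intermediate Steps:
w(r) = 3 + 5*r
W(L) = 2*L*(3 + 5*L) (W(L) = (3 + 5*L)*(L + L) = (3 + 5*L)*(2*L) = 2*L*(3 + 5*L))
N(G, j) = -5 + G
z = 21568 (z = -804 + 2*47*(3 + 5*47) = -804 + 2*47*(3 + 235) = -804 + 2*47*238 = -804 + 22372 = 21568)
O(R) = -25 + R
O(N(4, -4))/z = (-25 + (-5 + 4))/21568 = (-25 - 1)*(1/21568) = -26*1/21568 = -13/10784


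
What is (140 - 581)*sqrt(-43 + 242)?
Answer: -441*sqrt(199) ≈ -6221.1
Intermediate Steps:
(140 - 581)*sqrt(-43 + 242) = -441*sqrt(199)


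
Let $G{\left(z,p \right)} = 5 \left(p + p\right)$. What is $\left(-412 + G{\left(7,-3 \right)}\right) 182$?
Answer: $-80444$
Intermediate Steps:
$G{\left(z,p \right)} = 10 p$ ($G{\left(z,p \right)} = 5 \cdot 2 p = 10 p$)
$\left(-412 + G{\left(7,-3 \right)}\right) 182 = \left(-412 + 10 \left(-3\right)\right) 182 = \left(-412 - 30\right) 182 = \left(-442\right) 182 = -80444$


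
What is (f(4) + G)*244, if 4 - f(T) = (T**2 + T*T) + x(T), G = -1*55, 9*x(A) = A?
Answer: -183244/9 ≈ -20360.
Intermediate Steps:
x(A) = A/9
G = -55
f(T) = 4 - 2*T**2 - T/9 (f(T) = 4 - ((T**2 + T*T) + T/9) = 4 - ((T**2 + T**2) + T/9) = 4 - (2*T**2 + T/9) = 4 + (-2*T**2 - T/9) = 4 - 2*T**2 - T/9)
(f(4) + G)*244 = ((4 - 2*4**2 - 1/9*4) - 55)*244 = ((4 - 2*16 - 4/9) - 55)*244 = ((4 - 32 - 4/9) - 55)*244 = (-256/9 - 55)*244 = -751/9*244 = -183244/9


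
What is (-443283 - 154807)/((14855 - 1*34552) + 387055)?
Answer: -299045/183679 ≈ -1.6281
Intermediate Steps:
(-443283 - 154807)/((14855 - 1*34552) + 387055) = -598090/((14855 - 34552) + 387055) = -598090/(-19697 + 387055) = -598090/367358 = -598090*1/367358 = -299045/183679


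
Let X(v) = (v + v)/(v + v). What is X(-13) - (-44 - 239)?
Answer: 284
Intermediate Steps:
X(v) = 1 (X(v) = (2*v)/((2*v)) = (2*v)*(1/(2*v)) = 1)
X(-13) - (-44 - 239) = 1 - (-44 - 239) = 1 - 1*(-283) = 1 + 283 = 284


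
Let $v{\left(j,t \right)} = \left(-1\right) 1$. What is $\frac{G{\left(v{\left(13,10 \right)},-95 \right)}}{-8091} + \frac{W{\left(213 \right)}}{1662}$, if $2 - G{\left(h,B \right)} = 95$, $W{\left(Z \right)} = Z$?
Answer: $\frac{6731}{48198} \approx 0.13965$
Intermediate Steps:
$v{\left(j,t \right)} = -1$
$G{\left(h,B \right)} = -93$ ($G{\left(h,B \right)} = 2 - 95 = -93$)
$\frac{G{\left(v{\left(13,10 \right)},-95 \right)}}{-8091} + \frac{W{\left(213 \right)}}{1662} = - \frac{93}{-8091} + \frac{213}{1662} = \left(-93\right) \left(- \frac{1}{8091}\right) + 213 \cdot \frac{1}{1662} = \frac{1}{87} + \frac{71}{554} = \frac{6731}{48198}$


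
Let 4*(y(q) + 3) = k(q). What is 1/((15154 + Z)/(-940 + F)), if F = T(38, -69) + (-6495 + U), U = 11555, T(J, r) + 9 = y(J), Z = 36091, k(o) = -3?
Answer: 16429/204980 ≈ 0.080149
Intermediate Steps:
y(q) = -15/4 (y(q) = -3 + (1/4)*(-3) = -3 - 3/4 = -15/4)
T(J, r) = -51/4 (T(J, r) = -9 - 15/4 = -51/4)
F = 20189/4 (F = -51/4 + (-6495 + 11555) = -51/4 + 5060 = 20189/4 ≈ 5047.3)
1/((15154 + Z)/(-940 + F)) = 1/((15154 + 36091)/(-940 + 20189/4)) = 1/(51245/(16429/4)) = 1/(51245*(4/16429)) = 1/(204980/16429) = 16429/204980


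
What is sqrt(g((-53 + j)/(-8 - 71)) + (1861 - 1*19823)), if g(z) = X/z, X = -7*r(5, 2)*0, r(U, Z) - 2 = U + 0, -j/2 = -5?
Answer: I*sqrt(17962) ≈ 134.02*I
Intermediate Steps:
j = 10 (j = -2*(-5) = 10)
r(U, Z) = 2 + U (r(U, Z) = 2 + (U + 0) = 2 + U)
X = 0 (X = -7*(2 + 5)*0 = -7*7*0 = -49*0 = 0)
g(z) = 0 (g(z) = 0/z = 0)
sqrt(g((-53 + j)/(-8 - 71)) + (1861 - 1*19823)) = sqrt(0 + (1861 - 1*19823)) = sqrt(0 + (1861 - 19823)) = sqrt(0 - 17962) = sqrt(-17962) = I*sqrt(17962)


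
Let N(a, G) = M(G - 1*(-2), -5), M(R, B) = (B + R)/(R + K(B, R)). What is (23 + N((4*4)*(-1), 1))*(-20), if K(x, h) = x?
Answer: -480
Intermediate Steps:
M(R, B) = 1 (M(R, B) = (B + R)/(R + B) = (B + R)/(B + R) = 1)
N(a, G) = 1
(23 + N((4*4)*(-1), 1))*(-20) = (23 + 1)*(-20) = 24*(-20) = -480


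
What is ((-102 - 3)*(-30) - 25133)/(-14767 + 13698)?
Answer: 21983/1069 ≈ 20.564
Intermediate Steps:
((-102 - 3)*(-30) - 25133)/(-14767 + 13698) = (-105*(-30) - 25133)/(-1069) = (3150 - 25133)*(-1/1069) = -21983*(-1/1069) = 21983/1069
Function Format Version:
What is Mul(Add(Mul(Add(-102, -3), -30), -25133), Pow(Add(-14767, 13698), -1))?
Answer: Rational(21983, 1069) ≈ 20.564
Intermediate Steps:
Mul(Add(Mul(Add(-102, -3), -30), -25133), Pow(Add(-14767, 13698), -1)) = Mul(Add(Mul(-105, -30), -25133), Pow(-1069, -1)) = Mul(Add(3150, -25133), Rational(-1, 1069)) = Mul(-21983, Rational(-1, 1069)) = Rational(21983, 1069)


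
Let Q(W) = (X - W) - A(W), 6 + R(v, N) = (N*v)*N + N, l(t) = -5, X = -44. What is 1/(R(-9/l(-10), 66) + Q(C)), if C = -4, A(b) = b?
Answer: 5/39324 ≈ 0.00012715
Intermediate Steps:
R(v, N) = -6 + N + v*N**2 (R(v, N) = -6 + ((N*v)*N + N) = -6 + (v*N**2 + N) = -6 + (N + v*N**2) = -6 + N + v*N**2)
Q(W) = -44 - 2*W (Q(W) = (-44 - W) - W = -44 - 2*W)
1/(R(-9/l(-10), 66) + Q(C)) = 1/((-6 + 66 - 9/(-5)*66**2) + (-44 - 2*(-4))) = 1/((-6 + 66 - 9*(-1/5)*4356) + (-44 + 8)) = 1/((-6 + 66 + (9/5)*4356) - 36) = 1/((-6 + 66 + 39204/5) - 36) = 1/(39504/5 - 36) = 1/(39324/5) = 5/39324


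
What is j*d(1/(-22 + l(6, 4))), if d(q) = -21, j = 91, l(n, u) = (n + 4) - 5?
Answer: -1911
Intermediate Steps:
l(n, u) = -1 + n (l(n, u) = (4 + n) - 5 = -1 + n)
j*d(1/(-22 + l(6, 4))) = 91*(-21) = -1911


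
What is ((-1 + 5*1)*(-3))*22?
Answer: -264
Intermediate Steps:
((-1 + 5*1)*(-3))*22 = ((-1 + 5)*(-3))*22 = (4*(-3))*22 = -12*22 = -264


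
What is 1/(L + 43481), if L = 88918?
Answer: 1/132399 ≈ 7.5529e-6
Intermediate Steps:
1/(L + 43481) = 1/(88918 + 43481) = 1/132399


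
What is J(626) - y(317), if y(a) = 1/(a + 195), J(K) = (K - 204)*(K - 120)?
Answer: 109328383/512 ≈ 2.1353e+5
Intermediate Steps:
J(K) = (-204 + K)*(-120 + K)
y(a) = 1/(195 + a)
J(626) - y(317) = (24480 + 626**2 - 324*626) - 1/(195 + 317) = (24480 + 391876 - 202824) - 1/512 = 213532 - 1*1/512 = 213532 - 1/512 = 109328383/512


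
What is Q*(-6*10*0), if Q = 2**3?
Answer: 0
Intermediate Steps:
Q = 8
Q*(-6*10*0) = 8*(-6*10*0) = 8*(-60*0) = 8*0 = 0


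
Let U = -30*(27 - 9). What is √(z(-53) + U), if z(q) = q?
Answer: I*√593 ≈ 24.352*I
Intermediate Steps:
U = -540 (U = -30*18 = -540)
√(z(-53) + U) = √(-53 - 540) = √(-593) = I*√593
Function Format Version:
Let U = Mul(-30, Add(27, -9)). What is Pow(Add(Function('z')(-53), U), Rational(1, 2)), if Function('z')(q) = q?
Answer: Mul(I, Pow(593, Rational(1, 2))) ≈ Mul(24.352, I)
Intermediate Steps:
U = -540 (U = Mul(-30, 18) = -540)
Pow(Add(Function('z')(-53), U), Rational(1, 2)) = Pow(Add(-53, -540), Rational(1, 2)) = Pow(-593, Rational(1, 2)) = Mul(I, Pow(593, Rational(1, 2)))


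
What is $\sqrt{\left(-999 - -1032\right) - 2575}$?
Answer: $i \sqrt{2542} \approx 50.418 i$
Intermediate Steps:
$\sqrt{\left(-999 - -1032\right) - 2575} = \sqrt{\left(-999 + 1032\right) - 2575} = \sqrt{33 - 2575} = \sqrt{-2542} = i \sqrt{2542}$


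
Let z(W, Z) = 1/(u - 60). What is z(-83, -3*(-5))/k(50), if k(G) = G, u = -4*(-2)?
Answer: -1/2600 ≈ -0.00038462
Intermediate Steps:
u = 8
z(W, Z) = -1/52 (z(W, Z) = 1/(8 - 60) = 1/(-52) = -1/52)
z(-83, -3*(-5))/k(50) = -1/52/50 = -1/52*1/50 = -1/2600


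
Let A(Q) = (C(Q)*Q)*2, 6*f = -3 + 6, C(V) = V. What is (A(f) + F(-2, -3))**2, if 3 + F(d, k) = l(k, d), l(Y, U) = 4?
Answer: 9/4 ≈ 2.2500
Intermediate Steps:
f = 1/2 (f = (-3 + 6)/6 = (1/6)*3 = 1/2 ≈ 0.50000)
F(d, k) = 1 (F(d, k) = -3 + 4 = 1)
A(Q) = 2*Q**2 (A(Q) = (Q*Q)*2 = Q**2*2 = 2*Q**2)
(A(f) + F(-2, -3))**2 = (2*(1/2)**2 + 1)**2 = (2*(1/4) + 1)**2 = (1/2 + 1)**2 = (3/2)**2 = 9/4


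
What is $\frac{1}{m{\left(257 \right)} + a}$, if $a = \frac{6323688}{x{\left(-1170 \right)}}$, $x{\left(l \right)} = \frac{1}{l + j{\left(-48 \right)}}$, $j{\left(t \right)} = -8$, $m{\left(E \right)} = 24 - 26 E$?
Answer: $- \frac{1}{7449311122} \approx -1.3424 \cdot 10^{-10}$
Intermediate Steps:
$x{\left(l \right)} = \frac{1}{-8 + l}$ ($x{\left(l \right)} = \frac{1}{l - 8} = \frac{1}{-8 + l}$)
$a = -7449304464$ ($a = \frac{6323688}{\frac{1}{-8 - 1170}} = \frac{6323688}{\frac{1}{-1178}} = \frac{6323688}{- \frac{1}{1178}} = 6323688 \left(-1178\right) = -7449304464$)
$\frac{1}{m{\left(257 \right)} + a} = \frac{1}{\left(24 - 6682\right) - 7449304464} = \frac{1}{-6658 - 7449304464} = \frac{1}{-7449311122} = - \frac{1}{7449311122}$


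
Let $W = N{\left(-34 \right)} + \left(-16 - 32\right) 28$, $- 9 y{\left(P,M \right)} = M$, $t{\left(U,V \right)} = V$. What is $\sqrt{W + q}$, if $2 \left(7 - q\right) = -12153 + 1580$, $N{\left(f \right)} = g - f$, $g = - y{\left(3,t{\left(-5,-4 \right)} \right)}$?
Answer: $\frac{\sqrt{143390}}{6} \approx 63.111$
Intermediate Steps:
$y{\left(P,M \right)} = - \frac{M}{9}$
$g = - \frac{4}{9}$ ($g = - \frac{\left(-1\right) \left(-4\right)}{9} = \left(-1\right) \frac{4}{9} = - \frac{4}{9} \approx -0.44444$)
$N{\left(f \right)} = - \frac{4}{9} - f$
$q = \frac{10587}{2}$ ($q = 7 - \frac{-12153 + 1580}{2} = 7 - - \frac{10573}{2} = 7 + \frac{10573}{2} = \frac{10587}{2} \approx 5293.5$)
$W = - \frac{11794}{9}$ ($W = \left(- \frac{4}{9} - -34\right) + \left(-16 - 32\right) 28 = \left(- \frac{4}{9} + 34\right) - 1344 = \frac{302}{9} - 1344 = - \frac{11794}{9} \approx -1310.4$)
$\sqrt{W + q} = \sqrt{- \frac{11794}{9} + \frac{10587}{2}} = \sqrt{\frac{71695}{18}} = \frac{\sqrt{143390}}{6}$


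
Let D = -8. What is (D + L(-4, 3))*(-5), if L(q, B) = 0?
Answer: 40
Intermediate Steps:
(D + L(-4, 3))*(-5) = (-8 + 0)*(-5) = -8*(-5) = 40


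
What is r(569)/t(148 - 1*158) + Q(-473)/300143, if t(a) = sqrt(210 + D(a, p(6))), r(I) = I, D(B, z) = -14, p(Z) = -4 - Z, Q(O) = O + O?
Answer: 170768123/4202002 ≈ 40.640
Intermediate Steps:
Q(O) = 2*O
t(a) = 14 (t(a) = sqrt(210 - 14) = sqrt(196) = 14)
r(569)/t(148 - 1*158) + Q(-473)/300143 = 569/14 + (2*(-473))/300143 = 569*(1/14) - 946*1/300143 = 569/14 - 946/300143 = 170768123/4202002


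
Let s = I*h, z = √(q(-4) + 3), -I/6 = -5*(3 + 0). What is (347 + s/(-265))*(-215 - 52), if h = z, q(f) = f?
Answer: -92649 + 4806*I/53 ≈ -92649.0 + 90.679*I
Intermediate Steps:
I = 90 (I = -(-30)*(3 + 0) = -(-30)*3 = -6*(-15) = 90)
z = I (z = √(-4 + 3) = √(-1) = I ≈ 1.0*I)
h = I ≈ 1.0*I
s = 90*I ≈ 90.0*I
(347 + s/(-265))*(-215 - 52) = (347 + (90*I)/(-265))*(-215 - 52) = (347 + (90*I)*(-1/265))*(-267) = (347 - 18*I/53)*(-267) = -92649 + 4806*I/53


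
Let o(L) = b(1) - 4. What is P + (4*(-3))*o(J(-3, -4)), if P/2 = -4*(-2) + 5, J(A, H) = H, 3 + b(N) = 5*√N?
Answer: 50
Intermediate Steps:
b(N) = -3 + 5*√N
P = 26 (P = 2*(-4*(-2) + 5) = 2*(8 + 5) = 2*13 = 26)
o(L) = -2 (o(L) = (-3 + 5*√1) - 4 = (-3 + 5*1) - 4 = (-3 + 5) - 4 = 2 - 4 = -2)
P + (4*(-3))*o(J(-3, -4)) = 26 + (4*(-3))*(-2) = 26 - 12*(-2) = 26 + 24 = 50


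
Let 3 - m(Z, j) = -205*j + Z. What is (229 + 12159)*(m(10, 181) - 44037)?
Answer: -85960332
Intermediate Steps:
m(Z, j) = 3 - Z + 205*j (m(Z, j) = 3 - (-205*j + Z) = 3 - (Z - 205*j) = 3 + (-Z + 205*j) = 3 - Z + 205*j)
(229 + 12159)*(m(10, 181) - 44037) = (229 + 12159)*((3 - 1*10 + 205*181) - 44037) = 12388*((3 - 10 + 37105) - 44037) = 12388*(37098 - 44037) = 12388*(-6939) = -85960332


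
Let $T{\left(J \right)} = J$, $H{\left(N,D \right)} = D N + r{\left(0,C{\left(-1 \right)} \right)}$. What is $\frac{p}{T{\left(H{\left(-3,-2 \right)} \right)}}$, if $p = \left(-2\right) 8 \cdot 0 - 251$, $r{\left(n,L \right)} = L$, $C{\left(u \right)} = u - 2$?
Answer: $- \frac{251}{3} \approx -83.667$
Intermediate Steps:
$C{\left(u \right)} = -2 + u$
$H{\left(N,D \right)} = -3 + D N$ ($H{\left(N,D \right)} = D N - 3 = -3 + D N$)
$p = -251$ ($p = \left(-16\right) 0 - 251 = 0 - 251 = -251$)
$\frac{p}{T{\left(H{\left(-3,-2 \right)} \right)}} = - \frac{251}{-3 - -6} = - \frac{251}{-3 + 6} = - \frac{251}{3}$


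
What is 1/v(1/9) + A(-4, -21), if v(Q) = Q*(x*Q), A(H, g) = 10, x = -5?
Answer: -31/5 ≈ -6.2000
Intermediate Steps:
v(Q) = -5*Q² (v(Q) = Q*(-5*Q) = -5*Q²)
1/v(1/9) + A(-4, -21) = 1/(-5*(1/9)²) + 10 = 1/(-5*(⅑)²) + 10 = 1/(-5*1/81) + 10 = 1/(-5/81) + 10 = -81/5 + 10 = -31/5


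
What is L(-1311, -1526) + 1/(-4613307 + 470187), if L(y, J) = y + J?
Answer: -11754031441/4143120 ≈ -2837.0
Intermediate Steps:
L(y, J) = J + y
L(-1311, -1526) + 1/(-4613307 + 470187) = (-1526 - 1311) + 1/(-4613307 + 470187) = -2837 + 1/(-4143120) = -2837 - 1/4143120 = -11754031441/4143120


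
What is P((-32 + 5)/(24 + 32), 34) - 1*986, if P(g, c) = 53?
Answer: -933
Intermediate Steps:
P((-32 + 5)/(24 + 32), 34) - 1*986 = 53 - 1*986 = 53 - 986 = -933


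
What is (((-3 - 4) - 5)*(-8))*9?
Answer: 864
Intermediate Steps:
(((-3 - 4) - 5)*(-8))*9 = ((-7 - 5)*(-8))*9 = -12*(-8)*9 = 96*9 = 864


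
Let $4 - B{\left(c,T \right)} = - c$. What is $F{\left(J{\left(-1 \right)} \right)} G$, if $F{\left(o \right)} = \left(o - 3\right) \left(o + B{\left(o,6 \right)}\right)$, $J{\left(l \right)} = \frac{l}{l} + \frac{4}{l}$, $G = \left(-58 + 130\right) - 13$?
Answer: $708$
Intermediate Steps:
$B{\left(c,T \right)} = 4 + c$ ($B{\left(c,T \right)} = 4 - - c = 4 + c$)
$G = 59$ ($G = 72 - 13 = 59$)
$J{\left(l \right)} = 1 + \frac{4}{l}$
$F{\left(o \right)} = \left(-3 + o\right) \left(4 + 2 o\right)$ ($F{\left(o \right)} = \left(o - 3\right) \left(o + \left(4 + o\right)\right) = \left(-3 + o\right) \left(4 + 2 o\right)$)
$F{\left(J{\left(-1 \right)} \right)} G = \left(-12 - 2 \frac{4 - 1}{-1} + 2 \left(\frac{4 - 1}{-1}\right)^{2}\right) 59 = \left(-12 - 2 \left(\left(-1\right) 3\right) + 2 \left(\left(-1\right) 3\right)^{2}\right) 59 = \left(-12 - -6 + 2 \left(-3\right)^{2}\right) 59 = \left(-12 + 6 + 2 \cdot 9\right) 59 = \left(-12 + 6 + 18\right) 59 = 12 \cdot 59 = 708$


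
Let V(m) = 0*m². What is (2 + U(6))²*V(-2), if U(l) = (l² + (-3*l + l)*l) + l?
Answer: 0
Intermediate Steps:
U(l) = l - l² (U(l) = (l² + (-2*l)*l) + l = (l² - 2*l²) + l = -l² + l = l - l²)
V(m) = 0
(2 + U(6))²*V(-2) = (2 + 6*(1 - 1*6))²*0 = (2 + 6*(1 - 6))²*0 = (2 + 6*(-5))²*0 = (2 - 30)²*0 = (-28)²*0 = 784*0 = 0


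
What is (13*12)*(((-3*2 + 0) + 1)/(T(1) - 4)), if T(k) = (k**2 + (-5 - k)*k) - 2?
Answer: 780/11 ≈ 70.909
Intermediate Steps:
T(k) = -2 + k**2 + k*(-5 - k) (T(k) = (k**2 + k*(-5 - k)) - 2 = -2 + k**2 + k*(-5 - k))
(13*12)*(((-3*2 + 0) + 1)/(T(1) - 4)) = (13*12)*(((-3*2 + 0) + 1)/((-2 - 5*1) - 4)) = 156*(((-6 + 0) + 1)/((-2 - 5) - 4)) = 156*((-6 + 1)/(-7 - 4)) = 156*(-5/(-11)) = 156*(-5*(-1/11)) = 156*(5/11) = 780/11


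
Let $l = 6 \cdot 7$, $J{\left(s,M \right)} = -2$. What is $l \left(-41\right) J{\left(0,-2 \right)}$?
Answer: $3444$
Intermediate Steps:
$l = 42$
$l \left(-41\right) J{\left(0,-2 \right)} = 42 \left(-41\right) \left(-2\right) = \left(-1722\right) \left(-2\right) = 3444$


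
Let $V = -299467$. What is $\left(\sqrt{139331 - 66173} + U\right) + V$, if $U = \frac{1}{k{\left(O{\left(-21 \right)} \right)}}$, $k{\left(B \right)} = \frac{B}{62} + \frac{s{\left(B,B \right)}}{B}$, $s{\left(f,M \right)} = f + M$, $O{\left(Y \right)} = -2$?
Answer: $- \frac{18267456}{61} + \sqrt{73158} \approx -2.992 \cdot 10^{5}$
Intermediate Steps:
$s{\left(f,M \right)} = M + f$
$k{\left(B \right)} = 2 + \frac{B}{62}$ ($k{\left(B \right)} = \frac{B}{62} + \frac{B + B}{B} = B \frac{1}{62} + \frac{2 B}{B} = \frac{B}{62} + 2 = 2 + \frac{B}{62}$)
$U = \frac{31}{61}$ ($U = \frac{1}{2 + \frac{1}{62} \left(-2\right)} = \frac{1}{2 - \frac{1}{31}} = \frac{1}{\frac{61}{31}} = \frac{31}{61} \approx 0.5082$)
$\left(\sqrt{139331 - 66173} + U\right) + V = \left(\sqrt{139331 - 66173} + \frac{31}{61}\right) - 299467 = \left(\sqrt{73158} + \frac{31}{61}\right) - 299467 = \left(\frac{31}{61} + \sqrt{73158}\right) - 299467 = - \frac{18267456}{61} + \sqrt{73158}$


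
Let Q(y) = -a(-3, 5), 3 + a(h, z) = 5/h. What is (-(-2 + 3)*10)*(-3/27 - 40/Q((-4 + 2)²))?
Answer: 5470/63 ≈ 86.825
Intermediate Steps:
a(h, z) = -3 + 5/h
Q(y) = 14/3 (Q(y) = -(-3 + 5/(-3)) = -(-3 + 5*(-⅓)) = -(-3 - 5/3) = -1*(-14/3) = 14/3)
(-(-2 + 3)*10)*(-3/27 - 40/Q((-4 + 2)²)) = (-(-2 + 3)*10)*(-3/27 - 40/14/3) = (-10)*(-3*1/27 - 40*3/14) = (-1*10)*(-⅑ - 60/7) = -10*(-547/63) = 5470/63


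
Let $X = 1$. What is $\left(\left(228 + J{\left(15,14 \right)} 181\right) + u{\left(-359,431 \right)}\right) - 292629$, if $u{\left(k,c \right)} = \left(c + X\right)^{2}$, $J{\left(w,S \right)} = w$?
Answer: $-103062$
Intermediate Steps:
$u{\left(k,c \right)} = \left(1 + c\right)^{2}$ ($u{\left(k,c \right)} = \left(c + 1\right)^{2} = \left(1 + c\right)^{2}$)
$\left(\left(228 + J{\left(15,14 \right)} 181\right) + u{\left(-359,431 \right)}\right) - 292629 = \left(\left(228 + 15 \cdot 181\right) + \left(1 + 431\right)^{2}\right) - 292629 = \left(\left(228 + 2715\right) + 432^{2}\right) - 292629 = \left(2943 + 186624\right) - 292629 = 189567 - 292629 = -103062$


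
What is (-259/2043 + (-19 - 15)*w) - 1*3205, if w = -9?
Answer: -5922916/2043 ≈ -2899.1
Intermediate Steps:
(-259/2043 + (-19 - 15)*w) - 1*3205 = (-259/2043 + (-19 - 15)*(-9)) - 1*3205 = (-259*1/2043 - 34*(-9)) - 3205 = (-259/2043 + 306) - 3205 = 624899/2043 - 3205 = -5922916/2043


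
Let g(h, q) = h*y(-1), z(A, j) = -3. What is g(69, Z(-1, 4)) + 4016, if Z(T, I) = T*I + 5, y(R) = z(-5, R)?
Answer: 3809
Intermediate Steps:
y(R) = -3
Z(T, I) = 5 + I*T (Z(T, I) = I*T + 5 = 5 + I*T)
g(h, q) = -3*h (g(h, q) = h*(-3) = -3*h)
g(69, Z(-1, 4)) + 4016 = -3*69 + 4016 = -207 + 4016 = 3809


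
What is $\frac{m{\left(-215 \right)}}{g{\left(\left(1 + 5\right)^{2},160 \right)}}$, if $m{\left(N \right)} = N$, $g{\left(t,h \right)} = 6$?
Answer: $- \frac{215}{6} \approx -35.833$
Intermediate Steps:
$\frac{m{\left(-215 \right)}}{g{\left(\left(1 + 5\right)^{2},160 \right)}} = - \frac{215}{6}$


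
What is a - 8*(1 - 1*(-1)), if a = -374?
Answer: -390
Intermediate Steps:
a - 8*(1 - 1*(-1)) = -374 - 8*(1 - 1*(-1)) = -374 - 8*(1 + 1) = -374 - 8*2 = -374 - 1*16 = -374 - 16 = -390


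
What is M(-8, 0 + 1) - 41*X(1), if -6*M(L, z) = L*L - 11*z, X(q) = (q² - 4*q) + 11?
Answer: -2021/6 ≈ -336.83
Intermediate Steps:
X(q) = 11 + q² - 4*q
M(L, z) = -L²/6 + 11*z/6 (M(L, z) = -(L*L - 11*z)/6 = -(L² - 11*z)/6 = -L²/6 + 11*z/6)
M(-8, 0 + 1) - 41*X(1) = (-⅙*(-8)² + 11*(0 + 1)/6) - 41*(11 + 1² - 4*1) = (-⅙*64 + (11/6)*1) - 41*(11 + 1 - 4) = (-32/3 + 11/6) - 41*8 = -53/6 - 328 = -2021/6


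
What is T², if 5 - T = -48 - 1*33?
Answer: 7396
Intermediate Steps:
T = 86 (T = 5 - (-48 - 1*33) = 5 - (-48 - 33) = 5 - 1*(-81) = 5 + 81 = 86)
T² = 86² = 7396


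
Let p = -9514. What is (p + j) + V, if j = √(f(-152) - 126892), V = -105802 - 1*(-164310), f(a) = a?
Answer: 48994 + 6*I*√3529 ≈ 48994.0 + 356.43*I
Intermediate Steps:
V = 58508 (V = -105802 + 164310 = 58508)
j = 6*I*√3529 (j = √(-152 - 126892) = √(-127044) = 6*I*√3529 ≈ 356.43*I)
(p + j) + V = (-9514 + 6*I*√3529) + 58508 = 48994 + 6*I*√3529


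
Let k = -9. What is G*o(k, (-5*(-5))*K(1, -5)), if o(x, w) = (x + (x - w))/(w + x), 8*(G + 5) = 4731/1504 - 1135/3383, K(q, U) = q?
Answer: 8136603921/651268096 ≈ 12.493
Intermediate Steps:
G = -189223347/40704256 (G = -5 + (4731/1504 - 1135/3383)/8 = -5 + (⅛)*(14297933/5088032) = -5 + 14297933/40704256 = -189223347/40704256 ≈ -4.6487)
o(x, w) = (-w + 2*x)/(w + x)
G*o(k, (-5*(-5))*K(1, -5)) = -189223347*(-(-5*(-5)) + 2*(-9))/(40704256*(-5*(-5)*1 - 9)) = -189223347*(-25 - 18)/(40704256*(25*1 - 9)) = -189223347*(-1*25 - 18)/(40704256*(25 - 9)) = -189223347*(-25 - 18)/(40704256*16) = -189223347*(-43)/651268096 = -189223347/40704256*(-43/16) = 8136603921/651268096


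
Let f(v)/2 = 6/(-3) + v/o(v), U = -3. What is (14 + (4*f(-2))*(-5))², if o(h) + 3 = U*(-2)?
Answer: 131044/9 ≈ 14560.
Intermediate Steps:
o(h) = 3 (o(h) = -3 - 3*(-2) = -3 + 6 = 3)
f(v) = -4 + 2*v/3 (f(v) = 2*(6/(-3) + v/3) = 2*(6*(-⅓) + v*(⅓)) = 2*(-2 + v/3) = -4 + 2*v/3)
(14 + (4*f(-2))*(-5))² = (14 + (4*(-4 + (⅔)*(-2)))*(-5))² = (14 + (4*(-4 - 4/3))*(-5))² = (14 + (4*(-16/3))*(-5))² = (14 - 64/3*(-5))² = (14 + 320/3)² = (362/3)² = 131044/9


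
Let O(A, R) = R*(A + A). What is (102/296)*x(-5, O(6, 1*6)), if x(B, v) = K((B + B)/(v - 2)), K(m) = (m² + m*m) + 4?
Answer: 5049/3626 ≈ 1.3924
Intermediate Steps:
K(m) = 4 + 2*m² (K(m) = (m² + m²) + 4 = 2*m² + 4 = 4 + 2*m²)
O(A, R) = 2*A*R (O(A, R) = R*(2*A) = 2*A*R)
x(B, v) = 4 + 8*B²/(-2 + v)² (x(B, v) = 4 + 2*((B + B)/(v - 2))² = 4 + 2*((2*B)/(-2 + v))² = 4 + 2*(2*B/(-2 + v))² = 4 + 2*(4*B²/(-2 + v)²) = 4 + 8*B²/(-2 + v)²)
(102/296)*x(-5, O(6, 1*6)) = (102/296)*(4 + 8*(-5)²/(-2 + 2*6*(1*6))²) = (102*(1/296))*(4 + 8*25/(-2 + 2*6*6)²) = 51*(4 + 8*25/(-2 + 72)²)/148 = 51*(4 + 8*25/70²)/148 = 51*(4 + 8*25*(1/4900))/148 = 51*(4 + 2/49)/148 = (51/148)*(198/49) = 5049/3626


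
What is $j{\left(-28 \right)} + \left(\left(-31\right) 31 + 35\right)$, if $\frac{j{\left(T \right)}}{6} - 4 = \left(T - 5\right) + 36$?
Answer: $-884$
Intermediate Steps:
$j{\left(T \right)} = 210 + 6 T$ ($j{\left(T \right)} = 24 + 6 \left(\left(T - 5\right) + 36\right) = 24 + 6 \left(\left(-5 + T\right) + 36\right) = 24 + 6 \left(31 + T\right) = 24 + \left(186 + 6 T\right) = 210 + 6 T$)
$j{\left(-28 \right)} + \left(\left(-31\right) 31 + 35\right) = \left(210 + 6 \left(-28\right)\right) + \left(\left(-31\right) 31 + 35\right) = \left(210 - 168\right) + \left(-961 + 35\right) = 42 - 926 = -884$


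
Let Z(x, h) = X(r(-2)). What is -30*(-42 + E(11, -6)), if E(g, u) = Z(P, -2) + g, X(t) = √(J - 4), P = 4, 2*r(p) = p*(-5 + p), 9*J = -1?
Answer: 930 - 10*I*√37 ≈ 930.0 - 60.828*I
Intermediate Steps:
J = -⅑ (J = (⅑)*(-1) = -⅑ ≈ -0.11111)
r(p) = p*(-5 + p)/2 (r(p) = (p*(-5 + p))/2 = p*(-5 + p)/2)
X(t) = I*√37/3 (X(t) = √(-⅑ - 4) = √(-37/9) = I*√37/3)
Z(x, h) = I*√37/3
E(g, u) = g + I*√37/3 (E(g, u) = I*√37/3 + g = g + I*√37/3)
-30*(-42 + E(11, -6)) = -30*(-42 + (11 + I*√37/3)) = -30*(-31 + I*√37/3) = 930 - 10*I*√37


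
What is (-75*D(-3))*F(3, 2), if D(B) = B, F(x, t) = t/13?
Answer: 450/13 ≈ 34.615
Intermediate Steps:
F(x, t) = t/13 (F(x, t) = t*(1/13) = t/13)
(-75*D(-3))*F(3, 2) = (-75*(-3))*((1/13)*2) = 225*(2/13) = 450/13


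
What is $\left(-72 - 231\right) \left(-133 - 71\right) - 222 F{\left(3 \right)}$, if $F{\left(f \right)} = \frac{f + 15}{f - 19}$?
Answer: $\frac{248247}{4} \approx 62062.0$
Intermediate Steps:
$F{\left(f \right)} = \frac{15 + f}{-19 + f}$
$\left(-72 - 231\right) \left(-133 - 71\right) - 222 F{\left(3 \right)} = \left(-72 - 231\right) \left(-133 - 71\right) - 222 \frac{15 + 3}{-19 + 3} = \left(-303\right) \left(-204\right) - 222 \frac{1}{-16} \cdot 18 = 61812 - 222 \left(\left(- \frac{1}{16}\right) 18\right) = 61812 - - \frac{999}{4} = 61812 + \frac{999}{4} = \frac{248247}{4}$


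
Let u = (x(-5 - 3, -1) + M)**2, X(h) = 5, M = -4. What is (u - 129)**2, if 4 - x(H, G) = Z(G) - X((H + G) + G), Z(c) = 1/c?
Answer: 8649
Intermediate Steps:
x(H, G) = 9 - 1/G (x(H, G) = 4 - (1/G - 1*5) = 4 - (1/G - 5) = 4 - (-5 + 1/G) = 4 + (5 - 1/G) = 9 - 1/G)
u = 36 (u = ((9 - 1/(-1)) - 4)**2 = ((9 - 1*(-1)) - 4)**2 = ((9 + 1) - 4)**2 = (10 - 4)**2 = 6**2 = 36)
(u - 129)**2 = (36 - 129)**2 = (-93)**2 = 8649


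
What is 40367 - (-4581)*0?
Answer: 40367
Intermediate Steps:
40367 - (-4581)*0 = 40367 - 1*0 = 40367 + 0 = 40367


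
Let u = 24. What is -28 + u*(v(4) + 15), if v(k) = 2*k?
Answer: 524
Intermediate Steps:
-28 + u*(v(4) + 15) = -28 + 24*(2*4 + 15) = -28 + 24*(8 + 15) = -28 + 24*23 = -28 + 552 = 524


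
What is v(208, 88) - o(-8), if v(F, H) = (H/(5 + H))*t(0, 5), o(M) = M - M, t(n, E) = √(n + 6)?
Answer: 88*√6/93 ≈ 2.3178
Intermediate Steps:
t(n, E) = √(6 + n)
o(M) = 0
v(F, H) = H*√6/(5 + H) (v(F, H) = (H/(5 + H))*√(6 + 0) = (H/(5 + H))*√6 = H*√6/(5 + H))
v(208, 88) - o(-8) = 88*√6/(5 + 88) - 1*0 = 88*√6/93 + 0 = 88*√6/93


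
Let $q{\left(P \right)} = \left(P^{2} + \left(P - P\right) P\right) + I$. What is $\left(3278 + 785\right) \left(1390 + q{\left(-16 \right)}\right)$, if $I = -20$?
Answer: $6606438$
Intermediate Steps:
$q{\left(P \right)} = -20 + P^{2}$ ($q{\left(P \right)} = \left(P^{2} + \left(P - P\right) P\right) - 20 = \left(P^{2} + 0 P\right) - 20 = \left(P^{2} + 0\right) - 20 = P^{2} - 20 = -20 + P^{2}$)
$\left(3278 + 785\right) \left(1390 + q{\left(-16 \right)}\right) = \left(3278 + 785\right) \left(1390 - \left(20 - \left(-16\right)^{2}\right)\right) = 4063 \left(1390 + \left(-20 + 256\right)\right) = 4063 \left(1390 + 236\right) = 4063 \cdot 1626 = 6606438$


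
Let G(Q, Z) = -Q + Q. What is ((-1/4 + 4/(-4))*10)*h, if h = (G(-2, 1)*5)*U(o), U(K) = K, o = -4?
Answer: 0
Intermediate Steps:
G(Q, Z) = 0
h = 0 (h = (0*5)*(-4) = 0*(-4) = 0)
((-1/4 + 4/(-4))*10)*h = ((-1/4 + 4/(-4))*10)*0 = ((-1*1/4 + 4*(-1/4))*10)*0 = ((-1/4 - 1)*10)*0 = -5/4*10*0 = -25/2*0 = 0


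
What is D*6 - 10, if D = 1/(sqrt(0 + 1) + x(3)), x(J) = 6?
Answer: -64/7 ≈ -9.1429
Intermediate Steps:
D = 1/7 (D = 1/(sqrt(0 + 1) + 6) = 1/(sqrt(1) + 6) = 1/(1 + 6) = 1/7 ≈ 0.14286)
D*6 - 10 = (1/7)*6 - 10 = 6/7 - 10 = -64/7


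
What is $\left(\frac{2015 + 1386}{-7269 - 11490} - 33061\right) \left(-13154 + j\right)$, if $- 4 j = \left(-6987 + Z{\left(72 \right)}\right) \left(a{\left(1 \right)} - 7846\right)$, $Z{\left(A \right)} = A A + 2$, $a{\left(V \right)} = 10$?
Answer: $\frac{2196303553641100}{18759} \approx 1.1708 \cdot 10^{11}$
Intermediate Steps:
$Z{\left(A \right)} = 2 + A^{2}$ ($Z{\left(A \right)} = A^{2} + 2 = 2 + A^{2}$)
$j = -3528159$ ($j = - \frac{\left(-6987 + \left(2 + 72^{2}\right)\right) \left(10 - 7846\right)}{4} = - \frac{\left(-6987 + \left(2 + 5184\right)\right) \left(-7836\right)}{4} = - \frac{\left(-6987 + 5186\right) \left(-7836\right)}{4} = - \frac{\left(-1801\right) \left(-7836\right)}{4} = \left(- \frac{1}{4}\right) 14112636 = -3528159$)
$\left(\frac{2015 + 1386}{-7269 - 11490} - 33061\right) \left(-13154 + j\right) = \left(\frac{2015 + 1386}{-7269 - 11490} - 33061\right) \left(-13154 - 3528159\right) = \left(\frac{3401}{-18759} - 33061\right) \left(-3541313\right) = \left(3401 \left(- \frac{1}{18759}\right) - 33061\right) \left(-3541313\right) = \left(- \frac{3401}{18759} - 33061\right) \left(-3541313\right) = \left(- \frac{620194700}{18759}\right) \left(-3541313\right) = \frac{2196303553641100}{18759}$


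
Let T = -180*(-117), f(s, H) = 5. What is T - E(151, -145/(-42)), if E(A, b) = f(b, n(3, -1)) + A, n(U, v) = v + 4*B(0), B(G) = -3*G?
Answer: 20904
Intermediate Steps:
n(U, v) = v (n(U, v) = v + 4*(-3*0) = v + 4*0 = v + 0 = v)
E(A, b) = 5 + A
T = 21060
T - E(151, -145/(-42)) = 21060 - (5 + 151) = 21060 - 1*156 = 21060 - 156 = 20904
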